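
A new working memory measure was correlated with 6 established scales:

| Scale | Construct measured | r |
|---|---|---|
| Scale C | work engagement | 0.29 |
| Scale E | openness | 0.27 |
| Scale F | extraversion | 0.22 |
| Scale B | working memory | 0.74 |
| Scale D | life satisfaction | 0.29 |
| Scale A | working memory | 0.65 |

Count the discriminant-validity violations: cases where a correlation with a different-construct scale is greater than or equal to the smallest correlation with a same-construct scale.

0

Convergent (same construct = working memory): Scale B, Scale A.
Smallest convergent = 0.65. Discriminant values: 0.29, 0.27, 0.22, 0.29; count ≥ 0.65 → 0.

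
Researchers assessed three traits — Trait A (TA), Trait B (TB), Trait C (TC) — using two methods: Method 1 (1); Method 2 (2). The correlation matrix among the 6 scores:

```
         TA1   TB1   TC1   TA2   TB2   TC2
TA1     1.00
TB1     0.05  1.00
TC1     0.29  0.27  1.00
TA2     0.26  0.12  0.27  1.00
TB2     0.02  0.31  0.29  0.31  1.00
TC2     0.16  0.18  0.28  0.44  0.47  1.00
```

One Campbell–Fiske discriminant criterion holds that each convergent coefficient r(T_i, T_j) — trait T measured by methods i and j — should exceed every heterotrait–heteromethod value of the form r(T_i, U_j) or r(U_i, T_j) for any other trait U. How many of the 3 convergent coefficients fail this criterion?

2

Convergent coefficients and their comparison sets:
TA (methods 1·2): 0.26 vs {0.02, 0.12, 0.16, 0.27} → fail.
TB (methods 1·2): 0.31 vs {0.12, 0.02, 0.18, 0.29} → pass.
TC (methods 1·2): 0.28 vs {0.27, 0.16, 0.29, 0.18} → fail.
2 of 3 fail.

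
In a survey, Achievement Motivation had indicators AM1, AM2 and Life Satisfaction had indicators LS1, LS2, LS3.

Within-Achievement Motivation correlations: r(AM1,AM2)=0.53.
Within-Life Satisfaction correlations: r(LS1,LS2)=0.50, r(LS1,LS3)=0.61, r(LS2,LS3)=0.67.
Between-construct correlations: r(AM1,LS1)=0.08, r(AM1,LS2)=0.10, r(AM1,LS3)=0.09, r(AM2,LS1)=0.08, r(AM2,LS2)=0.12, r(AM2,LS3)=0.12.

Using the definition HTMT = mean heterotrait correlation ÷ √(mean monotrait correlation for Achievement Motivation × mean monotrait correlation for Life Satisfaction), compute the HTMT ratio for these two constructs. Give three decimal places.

Between-construct mean = 0.59/6 = 0.0983.
Mean within-AM = 0.53/1 = 0.5300; mean within-LS = 1.78/3 = 0.5933.
Geometric mean = √(0.5300 × 0.5933) = 0.5608.
HTMT = 0.0983 / 0.5608 = 0.175.

0.175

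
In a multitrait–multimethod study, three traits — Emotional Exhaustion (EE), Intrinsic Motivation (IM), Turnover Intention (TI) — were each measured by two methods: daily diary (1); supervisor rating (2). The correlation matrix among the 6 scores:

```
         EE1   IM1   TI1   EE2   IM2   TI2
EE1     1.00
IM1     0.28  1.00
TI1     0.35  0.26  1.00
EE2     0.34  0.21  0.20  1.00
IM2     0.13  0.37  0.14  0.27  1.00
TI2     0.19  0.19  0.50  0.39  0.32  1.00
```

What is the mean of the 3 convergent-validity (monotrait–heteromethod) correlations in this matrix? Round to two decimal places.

Convergent values: 0.34, 0.37, 0.50; mean = 1.21/3 = 0.40.

0.40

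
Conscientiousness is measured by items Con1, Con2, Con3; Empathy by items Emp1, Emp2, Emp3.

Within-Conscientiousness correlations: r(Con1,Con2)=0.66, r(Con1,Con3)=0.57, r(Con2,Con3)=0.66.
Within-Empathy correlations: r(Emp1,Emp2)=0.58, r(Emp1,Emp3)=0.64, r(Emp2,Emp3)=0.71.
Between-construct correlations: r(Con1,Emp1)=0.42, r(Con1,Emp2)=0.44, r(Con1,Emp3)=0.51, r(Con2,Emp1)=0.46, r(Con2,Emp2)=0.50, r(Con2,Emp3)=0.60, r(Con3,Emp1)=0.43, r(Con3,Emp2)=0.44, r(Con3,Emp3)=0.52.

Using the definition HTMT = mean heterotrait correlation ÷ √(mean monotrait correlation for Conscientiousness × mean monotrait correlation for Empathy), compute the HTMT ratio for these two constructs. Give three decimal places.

0.754

Mean heterotrait r = 4.32/9 = 0.4800.
Mean within-Con = 1.89/3 = 0.6300; mean within-Emp = 1.93/3 = 0.6433.
Geometric mean = √(0.6300 × 0.6433) = 0.6366.
HTMT = 0.4800 / 0.6366 = 0.754.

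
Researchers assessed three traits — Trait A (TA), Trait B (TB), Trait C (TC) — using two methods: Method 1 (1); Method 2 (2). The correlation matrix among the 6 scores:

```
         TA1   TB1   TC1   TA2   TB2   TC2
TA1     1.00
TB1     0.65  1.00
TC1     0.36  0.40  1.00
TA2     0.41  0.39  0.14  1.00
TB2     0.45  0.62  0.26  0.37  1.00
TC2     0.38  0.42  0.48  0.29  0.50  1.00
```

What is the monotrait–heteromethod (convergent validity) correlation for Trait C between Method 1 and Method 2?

0.48

Same trait (TC), different methods: r(TC1, TC2) = 0.48.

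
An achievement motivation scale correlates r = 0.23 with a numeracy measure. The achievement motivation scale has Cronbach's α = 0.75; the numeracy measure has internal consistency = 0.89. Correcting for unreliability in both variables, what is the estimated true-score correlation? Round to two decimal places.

0.28

r_true = r_obs / √(r_xx · r_yy) = 0.23 / √(0.75 × 0.89) = 0.23 / √0.6675 = 0.23 / 0.8170 ≈ 0.28.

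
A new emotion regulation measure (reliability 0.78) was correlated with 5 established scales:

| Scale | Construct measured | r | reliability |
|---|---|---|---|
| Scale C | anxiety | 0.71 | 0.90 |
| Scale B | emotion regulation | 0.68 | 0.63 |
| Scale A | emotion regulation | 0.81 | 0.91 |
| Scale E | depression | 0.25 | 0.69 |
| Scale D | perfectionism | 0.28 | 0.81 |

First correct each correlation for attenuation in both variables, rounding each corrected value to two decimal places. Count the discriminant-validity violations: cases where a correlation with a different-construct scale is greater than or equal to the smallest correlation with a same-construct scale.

0

Disattenuated r (r / √(r_scale · r_new)):
  Scale C (disc): 0.71 / √(0.90·0.78) = 0.85
  Scale B (conv): 0.68 / √(0.63·0.78) = 0.97
  Scale A (conv): 0.81 / √(0.91·0.78) = 0.96
  Scale E (disc): 0.25 / √(0.69·0.78) = 0.34
  Scale D (disc): 0.28 / √(0.81·0.78) = 0.35
Smallest convergent = 0.96. Discriminant values: 0.85, 0.34, 0.35; count ≥ 0.96 → 0.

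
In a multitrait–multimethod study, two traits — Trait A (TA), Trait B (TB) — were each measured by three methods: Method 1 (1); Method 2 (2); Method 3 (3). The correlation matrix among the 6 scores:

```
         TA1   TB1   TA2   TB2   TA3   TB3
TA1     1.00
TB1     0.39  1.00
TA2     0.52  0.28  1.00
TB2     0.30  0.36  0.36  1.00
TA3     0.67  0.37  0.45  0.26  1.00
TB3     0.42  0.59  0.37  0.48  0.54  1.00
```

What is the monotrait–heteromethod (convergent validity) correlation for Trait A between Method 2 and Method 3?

0.45

Same trait (TA), different methods: r(TA2, TA3) = 0.45.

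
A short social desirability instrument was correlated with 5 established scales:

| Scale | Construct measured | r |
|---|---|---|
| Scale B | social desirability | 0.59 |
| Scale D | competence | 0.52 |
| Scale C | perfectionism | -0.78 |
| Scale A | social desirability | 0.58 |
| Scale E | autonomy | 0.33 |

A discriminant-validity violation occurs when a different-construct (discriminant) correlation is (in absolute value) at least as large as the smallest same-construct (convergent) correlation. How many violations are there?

1

Convergent (same construct = social desirability): Scale B, Scale A.
Smallest convergent = 0.58. Discriminant |r|: 0.52, 0.78, 0.33; count ≥ 0.58 → 1.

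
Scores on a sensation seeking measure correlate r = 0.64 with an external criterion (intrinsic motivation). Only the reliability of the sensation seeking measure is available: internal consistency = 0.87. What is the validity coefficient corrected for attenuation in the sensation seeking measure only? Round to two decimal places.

0.69

Single correction: r_c = r_obs / √r_xx = 0.64 / √0.87 = 0.64 / 0.9327 ≈ 0.69.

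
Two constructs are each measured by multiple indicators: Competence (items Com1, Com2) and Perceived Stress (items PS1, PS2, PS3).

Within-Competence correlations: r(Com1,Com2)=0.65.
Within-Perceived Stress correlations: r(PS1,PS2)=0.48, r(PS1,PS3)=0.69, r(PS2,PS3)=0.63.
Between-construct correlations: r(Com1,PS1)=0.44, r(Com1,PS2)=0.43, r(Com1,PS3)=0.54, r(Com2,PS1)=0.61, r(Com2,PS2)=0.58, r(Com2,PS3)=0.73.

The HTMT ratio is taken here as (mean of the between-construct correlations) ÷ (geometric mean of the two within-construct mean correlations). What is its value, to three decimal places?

0.889

Between-construct mean = 3.33/6 = 0.5550.
Mean within-Com = 0.65/1 = 0.6500; mean within-PS = 1.80/3 = 0.6000.
Geometric mean = √(0.6500 × 0.6000) = 0.6245.
HTMT = 0.5550 / 0.6245 = 0.889.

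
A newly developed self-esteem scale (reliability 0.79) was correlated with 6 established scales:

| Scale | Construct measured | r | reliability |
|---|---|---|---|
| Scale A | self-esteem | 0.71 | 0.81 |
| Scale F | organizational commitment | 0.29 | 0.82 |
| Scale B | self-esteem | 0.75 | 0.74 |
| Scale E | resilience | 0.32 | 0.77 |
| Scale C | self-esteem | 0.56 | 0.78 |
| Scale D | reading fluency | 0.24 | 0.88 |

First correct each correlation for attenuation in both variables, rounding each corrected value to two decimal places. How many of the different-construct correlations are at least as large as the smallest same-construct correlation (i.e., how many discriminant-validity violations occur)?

0

Disattenuated r (r / √(r_scale · r_new)):
  Scale A (conv): 0.71 / √(0.81·0.79) = 0.89
  Scale F (disc): 0.29 / √(0.82·0.79) = 0.36
  Scale B (conv): 0.75 / √(0.74·0.79) = 0.98
  Scale E (disc): 0.32 / √(0.77·0.79) = 0.41
  Scale C (conv): 0.56 / √(0.78·0.79) = 0.71
  Scale D (disc): 0.24 / √(0.88·0.79) = 0.29
Smallest convergent = 0.71. Discriminant values: 0.36, 0.41, 0.29; count ≥ 0.71 → 0.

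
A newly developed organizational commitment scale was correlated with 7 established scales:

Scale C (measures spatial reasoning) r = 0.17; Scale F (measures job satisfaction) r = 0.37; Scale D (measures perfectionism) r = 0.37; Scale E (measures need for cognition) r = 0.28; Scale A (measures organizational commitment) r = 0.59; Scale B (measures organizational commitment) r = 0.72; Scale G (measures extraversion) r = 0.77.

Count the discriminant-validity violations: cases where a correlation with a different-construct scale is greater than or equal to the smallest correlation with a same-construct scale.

Convergent (same construct = organizational commitment): Scale A, Scale B.
Smallest convergent = 0.59. Discriminant values: 0.17, 0.37, 0.37, 0.28, 0.77; count ≥ 0.59 → 1.

1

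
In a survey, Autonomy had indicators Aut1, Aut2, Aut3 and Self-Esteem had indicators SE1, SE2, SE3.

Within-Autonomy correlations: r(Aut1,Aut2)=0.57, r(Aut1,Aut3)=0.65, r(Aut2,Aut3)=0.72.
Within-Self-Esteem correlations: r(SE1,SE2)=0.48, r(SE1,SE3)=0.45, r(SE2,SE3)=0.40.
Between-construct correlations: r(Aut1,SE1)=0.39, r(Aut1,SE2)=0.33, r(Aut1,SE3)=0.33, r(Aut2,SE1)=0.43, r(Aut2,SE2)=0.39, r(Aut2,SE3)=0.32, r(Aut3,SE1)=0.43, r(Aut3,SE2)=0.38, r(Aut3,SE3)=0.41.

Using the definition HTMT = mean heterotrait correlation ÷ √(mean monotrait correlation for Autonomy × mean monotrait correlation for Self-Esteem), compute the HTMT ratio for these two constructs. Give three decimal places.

0.708

Mean heterotrait r = 3.41/9 = 0.3789.
Mean within-Aut = 1.94/3 = 0.6467; mean within-SE = 1.33/3 = 0.4433.
Geometric mean = √(0.6467 × 0.4433) = 0.5354.
HTMT = 0.3789 / 0.5354 = 0.708.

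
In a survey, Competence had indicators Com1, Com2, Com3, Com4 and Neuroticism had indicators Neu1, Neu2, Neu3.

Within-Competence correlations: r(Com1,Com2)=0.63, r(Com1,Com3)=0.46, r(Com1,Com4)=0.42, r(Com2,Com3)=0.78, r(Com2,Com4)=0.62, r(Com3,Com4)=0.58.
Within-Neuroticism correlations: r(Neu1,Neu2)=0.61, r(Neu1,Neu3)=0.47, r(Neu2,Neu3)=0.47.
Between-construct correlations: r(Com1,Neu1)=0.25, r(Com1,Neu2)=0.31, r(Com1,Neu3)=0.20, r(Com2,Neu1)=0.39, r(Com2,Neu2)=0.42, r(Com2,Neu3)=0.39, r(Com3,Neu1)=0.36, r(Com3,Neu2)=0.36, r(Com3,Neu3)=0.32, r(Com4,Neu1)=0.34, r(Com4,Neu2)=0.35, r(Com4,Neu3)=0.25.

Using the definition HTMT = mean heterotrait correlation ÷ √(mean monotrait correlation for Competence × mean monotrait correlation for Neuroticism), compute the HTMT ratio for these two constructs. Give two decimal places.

Between-construct mean = 3.94/12 = 0.3283.
Mean within-Com = 3.49/6 = 0.5817; mean within-Neu = 1.55/3 = 0.5167.
Geometric mean = √(0.5817 × 0.5167) = 0.5482.
HTMT = 0.3283 / 0.5482 = 0.60.

0.60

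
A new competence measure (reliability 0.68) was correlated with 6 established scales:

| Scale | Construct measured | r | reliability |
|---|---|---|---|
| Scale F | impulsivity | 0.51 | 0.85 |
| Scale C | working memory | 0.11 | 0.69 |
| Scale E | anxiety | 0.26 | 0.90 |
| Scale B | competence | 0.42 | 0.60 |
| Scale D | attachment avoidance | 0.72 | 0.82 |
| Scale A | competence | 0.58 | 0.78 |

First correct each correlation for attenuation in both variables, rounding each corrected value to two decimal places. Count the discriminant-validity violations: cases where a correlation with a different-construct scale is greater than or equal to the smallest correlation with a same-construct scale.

2

Disattenuated r (r / √(r_scale · r_new)):
  Scale F (disc): 0.51 / √(0.85·0.68) = 0.67
  Scale C (disc): 0.11 / √(0.69·0.68) = 0.16
  Scale E (disc): 0.26 / √(0.90·0.68) = 0.33
  Scale B (conv): 0.42 / √(0.60·0.68) = 0.66
  Scale D (disc): 0.72 / √(0.82·0.68) = 0.96
  Scale A (conv): 0.58 / √(0.78·0.68) = 0.80
Smallest convergent = 0.66. Discriminant values: 0.67, 0.16, 0.33, 0.96; count ≥ 0.66 → 2.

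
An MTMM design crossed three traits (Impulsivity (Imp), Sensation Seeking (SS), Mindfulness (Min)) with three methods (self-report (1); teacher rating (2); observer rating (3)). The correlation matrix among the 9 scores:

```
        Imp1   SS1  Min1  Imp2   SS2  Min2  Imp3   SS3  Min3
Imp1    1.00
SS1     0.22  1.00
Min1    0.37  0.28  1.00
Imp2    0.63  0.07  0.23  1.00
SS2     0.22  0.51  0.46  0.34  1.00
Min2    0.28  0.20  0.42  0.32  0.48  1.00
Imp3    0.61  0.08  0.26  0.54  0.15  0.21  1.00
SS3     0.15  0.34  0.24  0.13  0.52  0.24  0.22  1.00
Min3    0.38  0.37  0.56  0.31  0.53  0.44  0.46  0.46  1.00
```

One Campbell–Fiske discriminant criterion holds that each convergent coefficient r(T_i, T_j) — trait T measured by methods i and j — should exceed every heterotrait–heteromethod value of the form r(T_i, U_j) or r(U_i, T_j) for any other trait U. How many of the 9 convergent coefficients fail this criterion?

4

Each convergent coefficient versus the relevant comparison correlations:
Imp (methods 1·2): 0.63 vs {0.22, 0.07, 0.28, 0.23} → pass.
Imp (methods 1·3): 0.61 vs {0.15, 0.08, 0.38, 0.26} → pass.
Imp (methods 2·3): 0.54 vs {0.13, 0.15, 0.31, 0.21} → pass.
SS (methods 1·2): 0.51 vs {0.07, 0.22, 0.20, 0.46} → pass.
SS (methods 1·3): 0.34 vs {0.08, 0.15, 0.37, 0.24} → fail.
SS (methods 2·3): 0.52 vs {0.15, 0.13, 0.53, 0.24} → fail.
Min (methods 1·2): 0.42 vs {0.23, 0.28, 0.46, 0.20} → fail.
Min (methods 1·3): 0.56 vs {0.26, 0.38, 0.24, 0.37} → pass.
Min (methods 2·3): 0.44 vs {0.21, 0.31, 0.24, 0.53} → fail.
4 of 9 fail.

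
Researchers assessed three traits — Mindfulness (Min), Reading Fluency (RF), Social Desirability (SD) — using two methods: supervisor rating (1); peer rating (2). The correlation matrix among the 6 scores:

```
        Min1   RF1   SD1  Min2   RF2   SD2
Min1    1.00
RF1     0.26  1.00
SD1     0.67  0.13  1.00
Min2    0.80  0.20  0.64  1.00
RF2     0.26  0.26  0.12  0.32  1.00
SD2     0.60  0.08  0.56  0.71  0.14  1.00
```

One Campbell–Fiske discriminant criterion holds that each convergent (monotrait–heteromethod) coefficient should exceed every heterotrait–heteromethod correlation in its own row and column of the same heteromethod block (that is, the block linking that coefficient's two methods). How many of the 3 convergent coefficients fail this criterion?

2

Convergent coefficients and their comparison sets:
Min (methods 1·2): 0.80 vs {0.26, 0.20, 0.60, 0.64} → pass.
RF (methods 1·2): 0.26 vs {0.20, 0.26, 0.08, 0.12} → fail.
SD (methods 1·2): 0.56 vs {0.64, 0.60, 0.12, 0.08} → fail.
2 of 3 fail.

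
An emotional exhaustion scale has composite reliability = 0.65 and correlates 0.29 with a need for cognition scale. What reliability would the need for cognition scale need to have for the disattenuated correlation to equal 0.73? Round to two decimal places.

r_true = r_obs / √(r_xx · r_yy) ⇒ 0.73 = 0.29 / √(0.65 · r_yy).
√(0.65 · r_yy) = 0.29 / 0.73 = 0.3973; 0.65 · r_yy = 0.1578; r_yy = 0.1578 / 0.65 ≈ 0.24.

0.24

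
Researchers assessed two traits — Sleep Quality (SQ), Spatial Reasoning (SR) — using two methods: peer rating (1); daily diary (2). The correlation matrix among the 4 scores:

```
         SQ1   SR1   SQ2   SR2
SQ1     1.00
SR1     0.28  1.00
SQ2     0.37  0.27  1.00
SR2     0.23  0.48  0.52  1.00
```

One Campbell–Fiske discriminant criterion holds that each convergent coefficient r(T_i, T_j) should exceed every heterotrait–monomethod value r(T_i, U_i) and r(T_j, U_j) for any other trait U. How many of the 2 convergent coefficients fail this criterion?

Each convergent coefficient versus the relevant comparison correlations:
SQ (methods 1·2): 0.37 vs {0.28, 0.52} → fail.
SR (methods 1·2): 0.48 vs {0.28, 0.52} → fail.
2 of 2 fail.

2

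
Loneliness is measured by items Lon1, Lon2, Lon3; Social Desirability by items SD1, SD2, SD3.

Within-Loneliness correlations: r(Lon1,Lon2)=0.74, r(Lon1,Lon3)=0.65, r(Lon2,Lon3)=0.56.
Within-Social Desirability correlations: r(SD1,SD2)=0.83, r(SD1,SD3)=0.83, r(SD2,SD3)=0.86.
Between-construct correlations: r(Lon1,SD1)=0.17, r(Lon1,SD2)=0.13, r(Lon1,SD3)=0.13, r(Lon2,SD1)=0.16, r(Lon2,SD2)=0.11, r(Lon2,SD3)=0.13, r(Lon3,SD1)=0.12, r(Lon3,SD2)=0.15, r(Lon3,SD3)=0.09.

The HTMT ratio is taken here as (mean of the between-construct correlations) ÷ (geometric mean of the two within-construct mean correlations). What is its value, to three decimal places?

Mean between = 1.19/9 = 0.1322.
Mean within-Lon = 1.95/3 = 0.6500; mean within-SD = 2.52/3 = 0.8400.
Geometric mean = √(0.6500 × 0.8400) = 0.7389.
HTMT = 0.1322 / 0.7389 = 0.179.

0.179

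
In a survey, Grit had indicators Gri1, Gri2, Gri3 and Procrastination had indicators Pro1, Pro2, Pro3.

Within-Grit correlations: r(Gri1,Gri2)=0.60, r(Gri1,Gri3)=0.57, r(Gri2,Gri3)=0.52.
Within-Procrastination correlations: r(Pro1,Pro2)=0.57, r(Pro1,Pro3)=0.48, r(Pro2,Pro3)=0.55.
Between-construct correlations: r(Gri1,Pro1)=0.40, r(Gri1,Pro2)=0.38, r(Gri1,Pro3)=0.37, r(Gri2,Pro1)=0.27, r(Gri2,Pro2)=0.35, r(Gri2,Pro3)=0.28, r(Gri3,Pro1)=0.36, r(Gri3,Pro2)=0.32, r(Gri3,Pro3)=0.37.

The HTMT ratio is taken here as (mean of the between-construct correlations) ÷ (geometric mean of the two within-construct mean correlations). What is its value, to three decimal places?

0.628

Mean heterotrait r = 3.10/9 = 0.3444.
Mean within-Gri = 1.69/3 = 0.5633; mean within-Pro = 1.60/3 = 0.5333.
Geometric mean = √(0.5633 × 0.5333) = 0.5481.
HTMT = 0.3444 / 0.5481 = 0.628.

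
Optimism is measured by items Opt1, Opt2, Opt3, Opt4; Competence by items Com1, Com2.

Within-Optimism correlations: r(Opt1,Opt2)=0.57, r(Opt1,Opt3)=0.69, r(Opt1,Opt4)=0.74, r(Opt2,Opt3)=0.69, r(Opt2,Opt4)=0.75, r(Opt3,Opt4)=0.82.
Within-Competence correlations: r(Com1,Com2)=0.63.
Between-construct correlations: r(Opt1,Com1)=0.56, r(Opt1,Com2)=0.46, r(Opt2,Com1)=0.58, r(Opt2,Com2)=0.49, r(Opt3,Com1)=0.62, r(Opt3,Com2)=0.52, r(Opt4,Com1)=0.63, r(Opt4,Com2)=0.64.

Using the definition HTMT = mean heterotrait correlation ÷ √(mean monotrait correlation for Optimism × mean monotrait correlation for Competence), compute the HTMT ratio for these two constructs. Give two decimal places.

0.84

Mean between = 4.50/8 = 0.5625.
Mean within-Opt = 4.26/6 = 0.7100; mean within-Com = 0.63/1 = 0.6300.
Geometric mean = √(0.7100 × 0.6300) = 0.6688.
HTMT = 0.5625 / 0.6688 = 0.84.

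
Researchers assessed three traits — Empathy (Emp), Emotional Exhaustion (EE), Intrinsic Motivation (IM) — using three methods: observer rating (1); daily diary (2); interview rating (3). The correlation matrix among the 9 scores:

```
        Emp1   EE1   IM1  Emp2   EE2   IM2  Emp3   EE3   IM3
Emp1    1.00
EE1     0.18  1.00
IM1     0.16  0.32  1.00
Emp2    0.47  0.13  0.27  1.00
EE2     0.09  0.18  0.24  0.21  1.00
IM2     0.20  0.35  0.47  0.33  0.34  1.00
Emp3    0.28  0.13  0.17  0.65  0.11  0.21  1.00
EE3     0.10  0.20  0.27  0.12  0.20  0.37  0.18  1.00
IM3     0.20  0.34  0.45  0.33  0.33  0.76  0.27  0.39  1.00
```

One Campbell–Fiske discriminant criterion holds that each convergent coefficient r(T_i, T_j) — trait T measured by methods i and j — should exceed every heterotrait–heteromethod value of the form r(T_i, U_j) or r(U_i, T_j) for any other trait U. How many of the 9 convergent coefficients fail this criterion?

Each convergent coefficient versus the relevant comparison correlations:
Emp (methods 1·2): 0.47 vs {0.09, 0.13, 0.20, 0.27} → pass.
Emp (methods 1·3): 0.28 vs {0.10, 0.13, 0.20, 0.17} → pass.
Emp (methods 2·3): 0.65 vs {0.12, 0.11, 0.33, 0.21} → pass.
EE (methods 1·2): 0.18 vs {0.13, 0.09, 0.35, 0.24} → fail.
EE (methods 1·3): 0.20 vs {0.13, 0.10, 0.34, 0.27} → fail.
EE (methods 2·3): 0.20 vs {0.11, 0.12, 0.33, 0.37} → fail.
IM (methods 1·2): 0.47 vs {0.27, 0.20, 0.24, 0.35} → pass.
IM (methods 1·3): 0.45 vs {0.17, 0.20, 0.27, 0.34} → pass.
IM (methods 2·3): 0.76 vs {0.21, 0.33, 0.37, 0.33} → pass.
3 of 9 fail.

3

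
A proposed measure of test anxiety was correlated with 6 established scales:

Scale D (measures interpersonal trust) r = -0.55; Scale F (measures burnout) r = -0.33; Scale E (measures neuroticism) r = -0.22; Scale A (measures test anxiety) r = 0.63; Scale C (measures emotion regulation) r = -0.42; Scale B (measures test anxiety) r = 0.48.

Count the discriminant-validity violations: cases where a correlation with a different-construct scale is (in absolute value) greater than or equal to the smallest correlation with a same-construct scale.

Convergent (same construct = test anxiety): Scale A, Scale B.
Smallest convergent = 0.48. Discriminant |r|: 0.55, 0.33, 0.22, 0.42; count ≥ 0.48 → 1.

1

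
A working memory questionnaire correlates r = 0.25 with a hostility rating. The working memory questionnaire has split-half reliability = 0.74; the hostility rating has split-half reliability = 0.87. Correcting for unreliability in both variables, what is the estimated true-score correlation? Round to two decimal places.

0.31

r_true = r_obs / √(r_xx · r_yy) = 0.25 / √(0.74 × 0.87) = 0.25 / √0.6438 = 0.25 / 0.8024 ≈ 0.31.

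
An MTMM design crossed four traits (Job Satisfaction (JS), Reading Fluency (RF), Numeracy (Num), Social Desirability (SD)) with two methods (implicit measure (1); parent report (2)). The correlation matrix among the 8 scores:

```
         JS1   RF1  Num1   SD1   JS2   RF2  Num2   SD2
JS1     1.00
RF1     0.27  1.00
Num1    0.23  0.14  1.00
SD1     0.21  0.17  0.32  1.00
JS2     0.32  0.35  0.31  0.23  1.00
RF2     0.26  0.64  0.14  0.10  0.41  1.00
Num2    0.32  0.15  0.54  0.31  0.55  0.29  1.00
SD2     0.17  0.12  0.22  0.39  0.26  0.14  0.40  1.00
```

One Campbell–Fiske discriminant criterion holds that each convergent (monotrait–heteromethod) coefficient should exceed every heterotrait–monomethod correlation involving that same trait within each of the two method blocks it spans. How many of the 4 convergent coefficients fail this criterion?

3

Checking each validity diagonal entry against its comparison values:
JS (methods 1·2): 0.32 vs {0.27, 0.41, 0.23, 0.55, 0.21, 0.26} → fail.
RF (methods 1·2): 0.64 vs {0.27, 0.41, 0.14, 0.29, 0.17, 0.14} → pass.
Num (methods 1·2): 0.54 vs {0.23, 0.55, 0.14, 0.29, 0.32, 0.40} → fail.
SD (methods 1·2): 0.39 vs {0.21, 0.26, 0.17, 0.14, 0.32, 0.40} → fail.
3 of 4 fail.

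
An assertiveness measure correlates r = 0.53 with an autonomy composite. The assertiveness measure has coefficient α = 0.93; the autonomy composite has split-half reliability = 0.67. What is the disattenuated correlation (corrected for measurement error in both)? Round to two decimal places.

0.67

r_true = r_obs / √(r_xx · r_yy) = 0.53 / √(0.93 × 0.67) = 0.53 / √0.6231 = 0.53 / 0.7894 ≈ 0.67.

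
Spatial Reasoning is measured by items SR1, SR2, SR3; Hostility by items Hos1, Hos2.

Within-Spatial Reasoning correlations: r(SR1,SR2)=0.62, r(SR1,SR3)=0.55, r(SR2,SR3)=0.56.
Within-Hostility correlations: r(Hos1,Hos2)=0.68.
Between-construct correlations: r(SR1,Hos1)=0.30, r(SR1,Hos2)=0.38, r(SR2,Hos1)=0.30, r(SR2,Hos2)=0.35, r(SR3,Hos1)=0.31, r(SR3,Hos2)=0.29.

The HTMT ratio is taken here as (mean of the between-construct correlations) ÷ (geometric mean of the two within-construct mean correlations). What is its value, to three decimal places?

0.514

Between-construct mean = 1.93/6 = 0.3217.
Mean within-SR = 1.73/3 = 0.5767; mean within-Hos = 0.68/1 = 0.6800.
Geometric mean = √(0.5767 × 0.6800) = 0.6262.
HTMT = 0.3217 / 0.6262 = 0.514.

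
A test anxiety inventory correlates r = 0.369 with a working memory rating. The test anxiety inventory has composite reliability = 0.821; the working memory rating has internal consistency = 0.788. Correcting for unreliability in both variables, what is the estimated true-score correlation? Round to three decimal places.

r_true = r_obs / √(r_xx · r_yy) = 0.369 / √(0.821 × 0.788) = 0.369 / √0.646948 = 0.369 / 0.8043 ≈ 0.459.

0.459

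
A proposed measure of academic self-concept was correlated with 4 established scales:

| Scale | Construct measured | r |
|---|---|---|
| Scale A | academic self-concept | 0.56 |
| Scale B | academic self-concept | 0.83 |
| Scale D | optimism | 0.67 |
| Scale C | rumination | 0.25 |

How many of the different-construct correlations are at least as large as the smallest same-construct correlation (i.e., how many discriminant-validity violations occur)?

1

Convergent (same construct = academic self-concept): Scale A, Scale B.
Smallest convergent = 0.56. Discriminant values: 0.67, 0.25; count ≥ 0.56 → 1.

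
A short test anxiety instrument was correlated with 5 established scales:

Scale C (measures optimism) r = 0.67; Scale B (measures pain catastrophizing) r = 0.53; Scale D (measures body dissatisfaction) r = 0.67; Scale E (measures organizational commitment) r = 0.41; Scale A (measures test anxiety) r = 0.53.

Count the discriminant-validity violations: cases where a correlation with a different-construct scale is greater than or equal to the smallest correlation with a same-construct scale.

Convergent (same construct = test anxiety): Scale A.
Smallest convergent = 0.53. Discriminant values: 0.67, 0.53, 0.67, 0.41; count ≥ 0.53 → 3.

3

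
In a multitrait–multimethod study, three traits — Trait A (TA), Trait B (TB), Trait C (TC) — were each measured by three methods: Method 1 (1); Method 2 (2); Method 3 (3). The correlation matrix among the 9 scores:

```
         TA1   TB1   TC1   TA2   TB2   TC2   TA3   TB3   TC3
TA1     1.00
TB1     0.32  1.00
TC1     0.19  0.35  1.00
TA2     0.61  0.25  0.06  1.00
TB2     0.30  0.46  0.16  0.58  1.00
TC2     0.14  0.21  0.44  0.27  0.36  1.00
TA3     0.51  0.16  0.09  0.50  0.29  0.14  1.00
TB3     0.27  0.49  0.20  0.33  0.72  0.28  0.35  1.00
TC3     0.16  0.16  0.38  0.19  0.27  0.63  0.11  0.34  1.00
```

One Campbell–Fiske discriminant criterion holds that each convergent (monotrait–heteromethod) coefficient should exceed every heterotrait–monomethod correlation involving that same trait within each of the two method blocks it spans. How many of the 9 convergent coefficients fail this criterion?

2

Checking each validity diagonal entry against its comparison values:
TA (methods 1·2): 0.61 vs {0.32, 0.58, 0.19, 0.27} → pass.
TA (methods 1·3): 0.51 vs {0.32, 0.35, 0.19, 0.11} → pass.
TA (methods 2·3): 0.50 vs {0.58, 0.35, 0.27, 0.11} → fail.
TB (methods 1·2): 0.46 vs {0.32, 0.58, 0.35, 0.36} → fail.
TB (methods 1·3): 0.49 vs {0.32, 0.35, 0.35, 0.34} → pass.
TB (methods 2·3): 0.72 vs {0.58, 0.35, 0.36, 0.34} → pass.
TC (methods 1·2): 0.44 vs {0.19, 0.27, 0.35, 0.36} → pass.
TC (methods 1·3): 0.38 vs {0.19, 0.11, 0.35, 0.34} → pass.
TC (methods 2·3): 0.63 vs {0.27, 0.11, 0.36, 0.34} → pass.
2 of 9 fail.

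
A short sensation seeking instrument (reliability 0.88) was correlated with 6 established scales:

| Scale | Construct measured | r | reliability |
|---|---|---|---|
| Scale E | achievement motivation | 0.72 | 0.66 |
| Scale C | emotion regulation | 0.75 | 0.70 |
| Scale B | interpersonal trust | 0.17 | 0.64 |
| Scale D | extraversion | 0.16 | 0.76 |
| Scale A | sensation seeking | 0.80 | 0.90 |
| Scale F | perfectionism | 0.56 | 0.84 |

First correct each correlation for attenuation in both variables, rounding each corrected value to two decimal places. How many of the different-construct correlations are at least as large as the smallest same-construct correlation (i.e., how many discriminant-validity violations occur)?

2

Disattenuated r (r / √(r_scale · r_new)):
  Scale E (disc): 0.72 / √(0.66·0.88) = 0.94
  Scale C (disc): 0.75 / √(0.70·0.88) = 0.96
  Scale B (disc): 0.17 / √(0.64·0.88) = 0.23
  Scale D (disc): 0.16 / √(0.76·0.88) = 0.20
  Scale A (conv): 0.80 / √(0.90·0.88) = 0.90
  Scale F (disc): 0.56 / √(0.84·0.88) = 0.65
Smallest convergent = 0.90. Discriminant values: 0.94, 0.96, 0.23, 0.20, 0.65; count ≥ 0.90 → 2.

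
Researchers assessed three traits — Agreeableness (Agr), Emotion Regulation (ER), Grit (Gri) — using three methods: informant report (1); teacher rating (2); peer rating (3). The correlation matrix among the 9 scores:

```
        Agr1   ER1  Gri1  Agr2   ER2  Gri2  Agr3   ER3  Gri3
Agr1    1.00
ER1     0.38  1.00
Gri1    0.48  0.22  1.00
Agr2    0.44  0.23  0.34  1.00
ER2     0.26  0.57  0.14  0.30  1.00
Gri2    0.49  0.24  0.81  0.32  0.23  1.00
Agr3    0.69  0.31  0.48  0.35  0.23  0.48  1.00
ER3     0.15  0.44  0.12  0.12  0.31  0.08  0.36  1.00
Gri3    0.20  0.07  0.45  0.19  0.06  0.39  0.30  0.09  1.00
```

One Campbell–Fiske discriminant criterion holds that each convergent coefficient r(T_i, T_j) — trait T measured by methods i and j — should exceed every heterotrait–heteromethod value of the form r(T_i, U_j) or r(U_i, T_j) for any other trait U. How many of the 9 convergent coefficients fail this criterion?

Convergent coefficients and their comparison sets:
Agr (methods 1·2): 0.44 vs {0.26, 0.23, 0.49, 0.34} → fail.
Agr (methods 1·3): 0.69 vs {0.15, 0.31, 0.20, 0.48} → pass.
Agr (methods 2·3): 0.35 vs {0.12, 0.23, 0.19, 0.48} → fail.
ER (methods 1·2): 0.57 vs {0.23, 0.26, 0.24, 0.14} → pass.
ER (methods 1·3): 0.44 vs {0.31, 0.15, 0.07, 0.12} → pass.
ER (methods 2·3): 0.31 vs {0.23, 0.12, 0.06, 0.08} → pass.
Gri (methods 1·2): 0.81 vs {0.34, 0.49, 0.14, 0.24} → pass.
Gri (methods 1·3): 0.45 vs {0.48, 0.20, 0.12, 0.07} → fail.
Gri (methods 2·3): 0.39 vs {0.48, 0.19, 0.08, 0.06} → fail.
4 of 9 fail.

4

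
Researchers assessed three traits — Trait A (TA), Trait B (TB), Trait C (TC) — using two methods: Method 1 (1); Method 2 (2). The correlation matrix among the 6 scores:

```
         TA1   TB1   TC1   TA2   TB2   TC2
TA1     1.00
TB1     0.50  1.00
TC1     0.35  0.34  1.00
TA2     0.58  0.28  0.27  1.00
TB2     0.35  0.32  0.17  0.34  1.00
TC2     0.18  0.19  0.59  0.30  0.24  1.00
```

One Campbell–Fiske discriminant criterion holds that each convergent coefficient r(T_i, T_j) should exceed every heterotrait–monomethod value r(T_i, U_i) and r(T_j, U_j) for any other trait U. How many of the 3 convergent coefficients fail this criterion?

Checking each validity diagonal entry against its comparison values:
TA (methods 1·2): 0.58 vs {0.50, 0.34, 0.35, 0.30} → pass.
TB (methods 1·2): 0.32 vs {0.50, 0.34, 0.34, 0.24} → fail.
TC (methods 1·2): 0.59 vs {0.35, 0.30, 0.34, 0.24} → pass.
1 of 3 fail.

1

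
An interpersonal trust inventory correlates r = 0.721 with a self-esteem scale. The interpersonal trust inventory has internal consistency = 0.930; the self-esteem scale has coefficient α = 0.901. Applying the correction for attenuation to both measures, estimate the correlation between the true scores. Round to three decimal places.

r_true = r_obs / √(r_xx · r_yy) = 0.721 / √(0.930 × 0.901) = 0.721 / √0.837930 = 0.721 / 0.9154 ≈ 0.788.

0.788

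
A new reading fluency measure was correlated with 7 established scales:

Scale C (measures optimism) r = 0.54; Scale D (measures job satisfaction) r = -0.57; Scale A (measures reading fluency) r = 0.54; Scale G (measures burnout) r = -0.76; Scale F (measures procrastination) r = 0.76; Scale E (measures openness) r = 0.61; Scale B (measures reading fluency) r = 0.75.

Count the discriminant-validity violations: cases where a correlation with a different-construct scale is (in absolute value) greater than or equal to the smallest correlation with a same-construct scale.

Convergent (same construct = reading fluency): Scale A, Scale B.
Smallest convergent = 0.54. Discriminant |r|: 0.54, 0.57, 0.76, 0.76, 0.61; count ≥ 0.54 → 5.

5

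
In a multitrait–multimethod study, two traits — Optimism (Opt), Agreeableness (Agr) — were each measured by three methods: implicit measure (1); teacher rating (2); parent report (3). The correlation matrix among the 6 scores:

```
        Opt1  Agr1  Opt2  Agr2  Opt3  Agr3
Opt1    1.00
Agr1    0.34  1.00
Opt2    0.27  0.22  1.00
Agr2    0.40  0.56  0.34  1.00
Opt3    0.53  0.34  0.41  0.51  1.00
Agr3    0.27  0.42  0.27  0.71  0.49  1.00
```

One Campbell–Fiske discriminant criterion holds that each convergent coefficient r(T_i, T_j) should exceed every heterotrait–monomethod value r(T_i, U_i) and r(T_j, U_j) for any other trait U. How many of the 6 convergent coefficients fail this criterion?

3

Checking each validity diagonal entry against its comparison values:
Opt (methods 1·2): 0.27 vs {0.34, 0.34} → fail.
Opt (methods 1·3): 0.53 vs {0.34, 0.49} → pass.
Opt (methods 2·3): 0.41 vs {0.34, 0.49} → fail.
Agr (methods 1·2): 0.56 vs {0.34, 0.34} → pass.
Agr (methods 1·3): 0.42 vs {0.34, 0.49} → fail.
Agr (methods 2·3): 0.71 vs {0.34, 0.49} → pass.
3 of 6 fail.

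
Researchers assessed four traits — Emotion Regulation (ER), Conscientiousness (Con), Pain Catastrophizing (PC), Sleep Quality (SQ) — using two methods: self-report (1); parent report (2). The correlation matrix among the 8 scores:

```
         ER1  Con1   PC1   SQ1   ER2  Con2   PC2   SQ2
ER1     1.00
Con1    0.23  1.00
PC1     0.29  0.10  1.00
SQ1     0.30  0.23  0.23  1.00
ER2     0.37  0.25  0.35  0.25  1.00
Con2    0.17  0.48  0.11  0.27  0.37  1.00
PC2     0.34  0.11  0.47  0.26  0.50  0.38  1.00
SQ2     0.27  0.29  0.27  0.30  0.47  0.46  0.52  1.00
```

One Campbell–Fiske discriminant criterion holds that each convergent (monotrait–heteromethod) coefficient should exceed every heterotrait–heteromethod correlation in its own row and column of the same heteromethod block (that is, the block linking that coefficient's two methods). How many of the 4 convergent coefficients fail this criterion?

Each convergent coefficient versus the relevant comparison correlations:
ER (methods 1·2): 0.37 vs {0.17, 0.25, 0.34, 0.35, 0.27, 0.25} → pass.
Con (methods 1·2): 0.48 vs {0.25, 0.17, 0.11, 0.11, 0.29, 0.27} → pass.
PC (methods 1·2): 0.47 vs {0.35, 0.34, 0.11, 0.11, 0.27, 0.26} → pass.
SQ (methods 1·2): 0.30 vs {0.25, 0.27, 0.27, 0.29, 0.26, 0.27} → pass.
0 of 4 fail.

0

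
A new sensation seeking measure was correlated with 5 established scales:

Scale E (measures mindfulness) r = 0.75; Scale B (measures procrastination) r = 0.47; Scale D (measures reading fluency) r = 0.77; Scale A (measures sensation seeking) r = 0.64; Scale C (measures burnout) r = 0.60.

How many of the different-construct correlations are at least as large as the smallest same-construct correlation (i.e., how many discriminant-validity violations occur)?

2

Convergent (same construct = sensation seeking): Scale A.
Smallest convergent = 0.64. Discriminant values: 0.75, 0.47, 0.77, 0.60; count ≥ 0.64 → 2.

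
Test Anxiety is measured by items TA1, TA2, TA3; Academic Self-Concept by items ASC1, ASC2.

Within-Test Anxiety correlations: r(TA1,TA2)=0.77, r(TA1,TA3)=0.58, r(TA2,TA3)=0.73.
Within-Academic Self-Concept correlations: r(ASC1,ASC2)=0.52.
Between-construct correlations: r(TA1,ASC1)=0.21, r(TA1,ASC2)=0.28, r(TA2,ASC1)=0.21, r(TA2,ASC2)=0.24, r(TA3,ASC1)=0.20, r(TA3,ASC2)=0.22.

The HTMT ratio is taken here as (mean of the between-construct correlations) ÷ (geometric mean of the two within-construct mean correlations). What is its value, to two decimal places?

0.38

Mean between = 1.36/6 = 0.2267.
Mean within-TA = 2.08/3 = 0.6933; mean within-ASC = 0.52/1 = 0.5200.
Geometric mean = √(0.6933 × 0.5200) = 0.6004.
HTMT = 0.2267 / 0.6004 = 0.38.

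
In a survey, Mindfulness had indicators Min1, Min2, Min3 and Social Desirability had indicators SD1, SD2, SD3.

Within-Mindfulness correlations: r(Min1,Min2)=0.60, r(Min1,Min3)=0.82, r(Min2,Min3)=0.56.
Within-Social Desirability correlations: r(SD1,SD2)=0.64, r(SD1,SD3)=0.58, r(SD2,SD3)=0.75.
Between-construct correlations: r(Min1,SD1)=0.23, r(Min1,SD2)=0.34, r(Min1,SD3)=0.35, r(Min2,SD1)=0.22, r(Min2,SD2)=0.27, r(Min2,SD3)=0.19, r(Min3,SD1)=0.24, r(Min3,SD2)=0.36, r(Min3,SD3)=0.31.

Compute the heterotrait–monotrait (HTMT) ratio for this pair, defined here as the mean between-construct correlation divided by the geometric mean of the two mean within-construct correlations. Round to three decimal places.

Mean between = 2.51/9 = 0.2789.
Mean within-Min = 1.98/3 = 0.6600; mean within-SD = 1.97/3 = 0.6567.
Geometric mean = √(0.6600 × 0.6567) = 0.6583.
HTMT = 0.2789 / 0.6583 = 0.424.

0.424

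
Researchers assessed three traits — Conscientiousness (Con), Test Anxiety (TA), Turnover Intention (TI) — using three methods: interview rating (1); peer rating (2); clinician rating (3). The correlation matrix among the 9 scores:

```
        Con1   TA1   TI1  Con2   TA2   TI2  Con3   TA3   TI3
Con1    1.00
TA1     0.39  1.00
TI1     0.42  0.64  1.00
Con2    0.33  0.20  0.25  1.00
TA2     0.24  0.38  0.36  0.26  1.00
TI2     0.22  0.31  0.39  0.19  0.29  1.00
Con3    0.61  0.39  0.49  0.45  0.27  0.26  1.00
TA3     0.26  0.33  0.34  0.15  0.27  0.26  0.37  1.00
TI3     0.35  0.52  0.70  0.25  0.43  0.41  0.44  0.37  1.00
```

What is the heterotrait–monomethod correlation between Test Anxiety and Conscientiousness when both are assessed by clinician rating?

0.37

Different traits, same method: r(TA3, Con3) = 0.37.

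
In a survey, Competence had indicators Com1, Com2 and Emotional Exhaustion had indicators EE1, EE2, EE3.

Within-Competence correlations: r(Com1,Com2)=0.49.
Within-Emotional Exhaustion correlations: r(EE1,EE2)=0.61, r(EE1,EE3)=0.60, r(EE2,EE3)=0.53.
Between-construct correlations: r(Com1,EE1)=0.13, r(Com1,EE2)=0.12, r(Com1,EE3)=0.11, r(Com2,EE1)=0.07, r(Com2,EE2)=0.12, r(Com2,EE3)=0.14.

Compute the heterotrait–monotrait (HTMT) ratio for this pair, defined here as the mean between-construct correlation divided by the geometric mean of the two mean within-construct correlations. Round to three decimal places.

0.216

Mean between = 0.69/6 = 0.1150.
Mean within-Com = 0.49/1 = 0.4900; mean within-EE = 1.74/3 = 0.5800.
Geometric mean = √(0.4900 × 0.5800) = 0.5331.
HTMT = 0.1150 / 0.5331 = 0.216.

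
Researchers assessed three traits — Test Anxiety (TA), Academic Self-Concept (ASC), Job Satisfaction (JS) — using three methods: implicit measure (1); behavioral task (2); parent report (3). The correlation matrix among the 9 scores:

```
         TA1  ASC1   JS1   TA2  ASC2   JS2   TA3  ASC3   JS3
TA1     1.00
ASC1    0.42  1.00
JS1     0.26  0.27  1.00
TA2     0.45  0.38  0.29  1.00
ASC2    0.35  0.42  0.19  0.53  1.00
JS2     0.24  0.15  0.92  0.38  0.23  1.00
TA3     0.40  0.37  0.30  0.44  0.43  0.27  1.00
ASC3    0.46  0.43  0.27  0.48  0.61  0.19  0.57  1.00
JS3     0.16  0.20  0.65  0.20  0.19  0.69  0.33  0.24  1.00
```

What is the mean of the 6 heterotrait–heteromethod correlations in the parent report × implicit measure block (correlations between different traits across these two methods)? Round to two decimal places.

0.29

HTHM values (method 3 × method 1): 0.37, 0.30, 0.46, 0.27, 0.16, 0.20; mean = 1.76/6 = 0.29.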